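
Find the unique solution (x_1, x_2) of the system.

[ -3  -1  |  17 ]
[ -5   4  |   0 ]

Forward elimination on [A|b]:
R2 <- R2 - (5/3)*R1:  [     0   17/3  -85/3 ]
Row echelon form:
[ -3    -1  |     17 ]
[  0  17/3  |  -85/3 ]
Back-substitution:
x_2 = (-85/3) / (17/3) = -5
x_1 = (17 - (-1)*(-5)) / -3 = -4

(-4, -5)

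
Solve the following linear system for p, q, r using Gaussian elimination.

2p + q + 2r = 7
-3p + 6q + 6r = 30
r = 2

Forward elimination on [A|b]:
R2 <- R2 - (-3/2)*R1:  [    0  15/2     9  81/2 ]
Row echelon form:
[ 2     1  2  |     7 ]
[ 0  15/2  9  |  81/2 ]
[ 0     0  1  |     2 ]
Back-substitution:
r = (2) / 1 = 2
q = (81/2 - (9)*(2)) / (15/2) = 3
p = (7 - (1)*(3) - (2)*(2)) / 2 = 0

(0, 3, 2)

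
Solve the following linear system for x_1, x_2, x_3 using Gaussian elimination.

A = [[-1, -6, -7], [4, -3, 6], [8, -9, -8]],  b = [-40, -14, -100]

(-5, 4, 3)

Forward elimination on [A|b]:
R2 <- R2 - (-4)*R1:  [    0   -27   -22  -174 ]
R3 <- R3 - (-8)*R1:  [    0   -57   -64  -420 ]
R3 <- R3 - (19/9)*R2:  [      0       0  -158/9  -158/3 ]
Row echelon form:
[ -1   -6      -7  |     -40 ]
[  0  -27     -22  |    -174 ]
[  0    0  -158/9  |  -158/3 ]
Back-substitution:
x_3 = (-158/3) / (-158/9) = 3
x_2 = (-174 - (-22)*(3)) / -27 = 4
x_1 = (-40 - (-6)*(4) - (-7)*(3)) / -1 = -5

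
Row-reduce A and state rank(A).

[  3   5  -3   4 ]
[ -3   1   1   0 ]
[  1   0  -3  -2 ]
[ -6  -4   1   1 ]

rank(A) = 4

Row reduction:
R2 <- R2 - (-1)*R1:  [  0   6  -2   4 ]
R3 <- R3 - (1/3)*R1:  [     0   -5/3     -2  -10/3 ]
R4 <- R4 - (-2)*R1:  [  0   6  -5   9 ]
R3 <- R3 - (-5/18)*R2:  [     0      0  -23/9  -20/9 ]
R4 <- R4 - (1)*R2:  [  0   0  -3   5 ]
R4 <- R4 - (27/23)*R3:  [      0       0       0  175/23 ]
Row echelon form:
[ 3  5     -3       4 ]
[ 0  6     -2       4 ]
[ 0  0  -23/9   -20/9 ]
[ 0  0      0  175/23 ]
Nonzero rows / pivot columns: 4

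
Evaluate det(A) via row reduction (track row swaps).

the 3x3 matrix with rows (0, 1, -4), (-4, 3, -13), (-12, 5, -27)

det(A) = -16

Forward elimination:
R1 <-> R2   (pivot in column 1 was zero)
[  -4  3  -13 ]
[   0  1   -4 ]
[ -12  5  -27 ]
R3 <- R3 - (3)*R1:  [  0  -4  12 ]
R3 <- R3 - (-4)*R2:  [  0   0  -4 ]
Upper-triangular form:
[ -4  3  -13 ]
[  0  1   -4 ]
[  0  0   -4 ]
det(A) = (-1)^1 * (-4) * (1) * (-4) = -16  (1 row swap -> sign -1)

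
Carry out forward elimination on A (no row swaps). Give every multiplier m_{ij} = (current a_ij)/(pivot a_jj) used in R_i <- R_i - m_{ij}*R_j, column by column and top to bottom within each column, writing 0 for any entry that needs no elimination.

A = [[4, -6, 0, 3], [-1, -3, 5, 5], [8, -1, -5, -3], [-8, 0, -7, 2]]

Forward elimination:
R2 <- R2 - (-1/4)*R1:  [    0  -9/2     5  23/4 ]
R3 <- R3 - (2)*R1:  [  0  11  -5  -9 ]
R4 <- R4 - (-2)*R1:  [   0  -12   -7    8 ]
R3 <- R3 - (-22/9)*R2:  [     0      0   65/9  91/18 ]
R4 <- R4 - (8/3)*R2:  [     0      0  -61/3  -22/3 ]
R4 <- R4 - (-183/65)*R3:  [     0      0      0  69/10 ]
Multipliers (in order of application): m_{21} = -1/4, m_{31} = 2, m_{41} = -2, m_{32} = -22/9, m_{42} = 8/3, m_{43} = -183/65

multipliers: -1/4, 2, -2, -22/9, 8/3, -183/65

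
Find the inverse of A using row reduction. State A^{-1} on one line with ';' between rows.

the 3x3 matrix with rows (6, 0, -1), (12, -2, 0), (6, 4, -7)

Gauss-Jordan on [A | I]:
R1 <- (1/6)*R1:  [    1     0  -1/6  |   1/6     0     0 ]
R2 <- R2 - (12)*R1:  [  0  -2   2  |  -2   1   0 ]
R3 <- R3 - (6)*R1:  [  0   4  -6  |  -1   0   1 ]
R2 <- (1/-2)*R2:  [    0     1    -1  |     1  -1/2     0 ]
R3 <- R3 - (4)*R2:  [  0   0  -2  |  -5   2   1 ]
R3 <- (1/-2)*R3:  [    0     0     1  |   5/2    -1  -1/2 ]
R1 <- R1 - (-1/6)*R3:  [     1      0      0  |   7/12   -1/6  -1/12 ]
R2 <- R2 - (-1)*R3:  [    0     1     0  |   7/2  -3/2  -1/2 ]
Right block of [I | A^{-1}] is the inverse:
[ 7/12  -1/6  -1/12 ]
[  7/2  -3/2   -1/2 ]
[  5/2    -1   -1/2 ]

inverse = [7/12 -1/6 -1/12; 7/2 -3/2 -1/2; 5/2 -1 -1/2]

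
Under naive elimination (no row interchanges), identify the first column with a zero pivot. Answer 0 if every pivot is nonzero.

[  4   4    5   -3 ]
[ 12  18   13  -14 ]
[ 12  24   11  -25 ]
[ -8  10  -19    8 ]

Naive forward elimination:
R2 <- R2 - (3)*R1:  [  0   6  -2  -5 ]
R3 <- R3 - (3)*R1:  [   0   12   -4  -16 ]
R4 <- R4 - (-2)*R1:  [  0  18  -9   2 ]
R3 <- R3 - (2)*R2:  [  0   0   0  -6 ]
R4 <- R4 - (3)*R2:  [  0   0  -3  17 ]
Matrix at this point:
[ 4  4   5  -3 ]
[ 0  6  -2  -5 ]
[ 0  0   0  -6 ]
[ 0  0  -3  17 ]
Pivot entry (3,3) is zero but row 4 has -3 in column 3 -> naive elimination stops; a row interchange (e.g. R3 <-> R4) would be required here.

first zero-pivot column = 3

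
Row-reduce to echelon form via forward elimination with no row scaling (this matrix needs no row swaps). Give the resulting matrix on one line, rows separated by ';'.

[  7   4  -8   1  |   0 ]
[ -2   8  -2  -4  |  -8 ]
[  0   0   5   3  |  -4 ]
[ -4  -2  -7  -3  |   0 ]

REF = [7 4 -8 1 0; 0 64/7 -30/7 -26/7 -8; 0 0 5 3 -4; 0 0 0 91/20 -89/10]

Forward elimination:
R2 <- R2 - (-2/7)*R1:  [     0   64/7  -30/7  -26/7     -8 ]
R4 <- R4 - (-4/7)*R1:  [     0    2/7  -81/7  -17/7      0 ]
R4 <- R4 - (1/32)*R2:  [       0        0  -183/16   -37/16      1/4 ]
R4 <- R4 - (-183/80)*R3:  [      0       0       0   91/20  -89/10 ]
Row echelon form:
[ 7     4     -8      1  |       0 ]
[ 0  64/7  -30/7  -26/7  |      -8 ]
[ 0     0      5      3  |      -4 ]
[ 0     0      0  91/20  |  -89/10 ]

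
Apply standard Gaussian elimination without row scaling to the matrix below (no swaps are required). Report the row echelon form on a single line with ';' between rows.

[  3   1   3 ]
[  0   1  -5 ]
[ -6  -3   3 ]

Forward elimination:
R3 <- R3 - (-2)*R1:  [  0  -1   9 ]
R3 <- R3 - (-1)*R2:  [ 0  0  4 ]
Row echelon form:
[ 3  1   3 ]
[ 0  1  -5 ]
[ 0  0   4 ]

REF = [3 1 3; 0 1 -5; 0 0 4]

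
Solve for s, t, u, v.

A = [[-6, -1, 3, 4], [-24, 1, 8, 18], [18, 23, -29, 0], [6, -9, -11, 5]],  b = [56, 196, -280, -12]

Forward elimination on [A|b]:
R2 <- R2 - (4)*R1:  [   0    5   -4    2  -28 ]
R3 <- R3 - (-3)*R1:  [    0    20   -20    12  -112 ]
R4 <- R4 - (-1)*R1:  [   0  -10   -8    9   44 ]
R3 <- R3 - (4)*R2:  [  0   0  -4   4   0 ]
R4 <- R4 - (-2)*R2:  [   0    0  -16   13  -12 ]
R4 <- R4 - (4)*R3:  [   0    0    0   -3  -12 ]
Row echelon form:
[ -6  -1   3   4  |   56 ]
[  0   5  -4   2  |  -28 ]
[  0   0  -4   4  |    0 ]
[  0   0   0  -3  |  -12 ]
Back-substitution:
v = (-12) / -3 = 4
u = (0 - (4)*(4)) / -4 = 4
t = (-28 - (-4)*(4) - (2)*(4)) / 5 = -4
s = (56 - (-1)*(-4) - (3)*(4) - (4)*(4)) / -6 = -4

(-4, -4, 4, 4)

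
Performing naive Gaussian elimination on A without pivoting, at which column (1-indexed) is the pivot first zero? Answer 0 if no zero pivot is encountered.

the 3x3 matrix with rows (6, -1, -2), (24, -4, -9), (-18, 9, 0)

first zero-pivot column = 2

Naive forward elimination:
R2 <- R2 - (4)*R1:  [  0   0  -1 ]
R3 <- R3 - (-3)*R1:  [  0   6  -6 ]
Matrix at this point:
[ 6  -1  -2 ]
[ 0   0  -1 ]
[ 0   6  -6 ]
Pivot entry (2,2) is zero but row 3 has 6 in column 2 -> naive elimination stops; a row interchange (e.g. R2 <-> R3) would be required here.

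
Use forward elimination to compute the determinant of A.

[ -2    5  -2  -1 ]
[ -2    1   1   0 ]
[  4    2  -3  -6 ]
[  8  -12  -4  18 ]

Forward elimination:
R2 <- R2 - (1)*R1:  [  0  -4   3   1 ]
R3 <- R3 - (-2)*R1:  [  0  12  -7  -8 ]
R4 <- R4 - (-4)*R1:  [   0    8  -12   14 ]
R3 <- R3 - (-3)*R2:  [  0   0   2  -5 ]
R4 <- R4 - (-2)*R2:  [  0   0  -6  16 ]
R4 <- R4 - (-3)*R3:  [ 0  0  0  1 ]
Upper-triangular form:
[ -2   5  -2  -1 ]
[  0  -4   3   1 ]
[  0   0   2  -5 ]
[  0   0   0   1 ]
det(A) = (-1)^0 * (-2) * (-4) * (2) * (1) = 16  (0 row swaps -> sign +1)

det(A) = 16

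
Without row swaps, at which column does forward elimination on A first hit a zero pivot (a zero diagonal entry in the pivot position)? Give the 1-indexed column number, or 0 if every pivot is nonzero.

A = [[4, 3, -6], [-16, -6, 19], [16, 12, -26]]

first zero-pivot column = 0

Naive forward elimination:
R2 <- R2 - (-4)*R1:  [  0   6  -5 ]
R3 <- R3 - (4)*R1:  [  0   0  -2 ]
All pivots nonzero; naive elimination completes without hitting a zero pivot.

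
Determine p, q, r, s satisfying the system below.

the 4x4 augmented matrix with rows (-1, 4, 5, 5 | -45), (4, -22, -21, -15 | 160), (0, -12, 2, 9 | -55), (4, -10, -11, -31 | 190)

Forward elimination on [A|b]:
R2 <- R2 - (-4)*R1:  [   0   -6   -1    5  -20 ]
R4 <- R4 - (-4)*R1:  [   0    6    9  -11   10 ]
R3 <- R3 - (2)*R2:  [   0    0    4   -1  -15 ]
R4 <- R4 - (-1)*R2:  [   0    0    8   -6  -10 ]
R4 <- R4 - (2)*R3:  [  0   0   0  -4  20 ]
Row echelon form:
[ -1   4   5   5  |  -45 ]
[  0  -6  -1   5  |  -20 ]
[  0   0   4  -1  |  -15 ]
[  0   0   0  -4  |   20 ]
Back-substitution:
s = (20) / -4 = -5
r = (-15 - (-1)*(-5)) / 4 = -5
q = (-20 - (-1)*(-5) - (5)*(-5)) / -6 = 0
p = (-45 - (4)*(0) - (5)*(-5) - (5)*(-5)) / -1 = -5

(-5, 0, -5, -5)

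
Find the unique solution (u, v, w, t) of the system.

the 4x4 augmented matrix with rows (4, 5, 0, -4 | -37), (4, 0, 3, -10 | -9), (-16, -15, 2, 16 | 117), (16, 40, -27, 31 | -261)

(-5, -5, -3, -2)

Forward elimination on [A|b]:
R2 <- R2 - (1)*R1:  [  0  -5   3  -6  28 ]
R3 <- R3 - (-4)*R1:  [   0    5    2    0  -31 ]
R4 <- R4 - (4)*R1:  [    0    20   -27    47  -113 ]
R3 <- R3 - (-1)*R2:  [  0   0   5  -6  -3 ]
R4 <- R4 - (-4)*R2:  [   0    0  -15   23   -1 ]
R4 <- R4 - (-3)*R3:  [   0    0    0    5  -10 ]
Row echelon form:
[ 4   5  0  -4  |  -37 ]
[ 0  -5  3  -6  |   28 ]
[ 0   0  5  -6  |   -3 ]
[ 0   0  0   5  |  -10 ]
Back-substitution:
t = (-10) / 5 = -2
w = (-3 - (-6)*(-2)) / 5 = -3
v = (28 - (3)*(-3) - (-6)*(-2)) / -5 = -5
u = (-37 - (5)*(-5) - (-4)*(-2)) / 4 = -5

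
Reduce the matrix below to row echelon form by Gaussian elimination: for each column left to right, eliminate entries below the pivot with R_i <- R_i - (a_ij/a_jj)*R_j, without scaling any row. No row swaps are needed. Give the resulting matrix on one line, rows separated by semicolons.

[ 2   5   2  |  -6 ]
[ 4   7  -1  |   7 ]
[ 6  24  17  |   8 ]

REF = [2 5 2 -6; 0 -3 -5 19; 0 0 -4 83]

Forward elimination:
R2 <- R2 - (2)*R1:  [  0  -3  -5  19 ]
R3 <- R3 - (3)*R1:  [  0   9  11  26 ]
R3 <- R3 - (-3)*R2:  [  0   0  -4  83 ]
Row echelon form:
[ 2   5   2  |  -6 ]
[ 0  -3  -5  |  19 ]
[ 0   0  -4  |  83 ]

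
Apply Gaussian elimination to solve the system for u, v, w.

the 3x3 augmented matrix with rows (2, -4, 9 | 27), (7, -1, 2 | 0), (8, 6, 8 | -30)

Forward elimination on [A|b]:
R2 <- R2 - (7/2)*R1:  [      0      13   -59/2  -189/2 ]
R3 <- R3 - (4)*R1:  [    0    22   -28  -138 ]
R3 <- R3 - (22/13)*R2:  [      0       0  285/13  285/13 ]
Row echelon form:
[ 2  -4       9  |      27 ]
[ 0  13   -59/2  |  -189/2 ]
[ 0   0  285/13  |  285/13 ]
Back-substitution:
w = (285/13) / (285/13) = 1
v = (-189/2 - (-59/2)*(1)) / 13 = -5
u = (27 - (-4)*(-5) - (9)*(1)) / 2 = -1

(-1, -5, 1)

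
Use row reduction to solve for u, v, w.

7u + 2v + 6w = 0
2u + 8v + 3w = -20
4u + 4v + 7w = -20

(4, -2, -4)

Forward elimination on [A|b]:
R2 <- R2 - (2/7)*R1:  [    0  52/7   9/7   -20 ]
R3 <- R3 - (4/7)*R1:  [    0  20/7  25/7   -20 ]
R3 <- R3 - (5/13)*R2:  [       0        0    40/13  -160/13 ]
Row echelon form:
[ 7     2      6  |        0 ]
[ 0  52/7    9/7  |      -20 ]
[ 0     0  40/13  |  -160/13 ]
Back-substitution:
w = (-160/13) / (40/13) = -4
v = (-20 - (9/7)*(-4)) / (52/7) = -2
u = (0 - (2)*(-2) - (6)*(-4)) / 7 = 4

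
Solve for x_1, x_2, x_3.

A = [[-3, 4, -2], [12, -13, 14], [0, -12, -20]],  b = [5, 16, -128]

(1, 4, 4)

Forward elimination on [A|b]:
R2 <- R2 - (-4)*R1:  [  0   3   6  36 ]
R3 <- R3 - (-4)*R2:  [  0   0   4  16 ]
Row echelon form:
[ -3  4  -2  |   5 ]
[  0  3   6  |  36 ]
[  0  0   4  |  16 ]
Back-substitution:
x_3 = (16) / 4 = 4
x_2 = (36 - (6)*(4)) / 3 = 4
x_1 = (5 - (4)*(4) - (-2)*(4)) / -3 = 1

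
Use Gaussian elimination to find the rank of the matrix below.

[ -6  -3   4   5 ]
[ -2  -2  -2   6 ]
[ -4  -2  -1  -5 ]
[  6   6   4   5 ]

Row reduction:
R2 <- R2 - (1/3)*R1:  [     0     -1  -10/3   13/3 ]
R3 <- R3 - (2/3)*R1:  [     0      0  -11/3  -25/3 ]
R4 <- R4 - (-1)*R1:  [  0   3   8  10 ]
R4 <- R4 - (-3)*R2:  [  0   0  -2  23 ]
R4 <- R4 - (6/11)*R3:  [      0       0       0  303/11 ]
Row echelon form:
[ -6  -3      4       5 ]
[  0  -1  -10/3    13/3 ]
[  0   0  -11/3   -25/3 ]
[  0   0      0  303/11 ]
Nonzero rows / pivot columns: 4

rank(A) = 4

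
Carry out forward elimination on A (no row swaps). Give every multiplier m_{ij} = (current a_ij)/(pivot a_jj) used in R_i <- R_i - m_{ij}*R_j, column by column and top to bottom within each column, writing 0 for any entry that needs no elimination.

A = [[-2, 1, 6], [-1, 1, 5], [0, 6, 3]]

multipliers: 1/2, 0, 12

Forward elimination:
R2 <- R2 - (1/2)*R1:  [   0  1/2    2 ]
R3: entry in column 1 is already 0 -> m_{31} = 0 (no row operation needed)
R3 <- R3 - (12)*R2:  [   0    0  -21 ]
Multipliers (in order of application): m_{21} = 1/2, m_{31} = 0, m_{32} = 12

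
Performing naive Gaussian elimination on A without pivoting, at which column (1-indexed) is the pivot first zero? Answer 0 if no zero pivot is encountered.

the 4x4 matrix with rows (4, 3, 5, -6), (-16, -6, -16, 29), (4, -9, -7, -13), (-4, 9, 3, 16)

first zero-pivot column = 4

Naive forward elimination:
R2 <- R2 - (-4)*R1:  [ 0  6  4  5 ]
R3 <- R3 - (1)*R1:  [   0  -12  -12   -7 ]
R4 <- R4 - (-1)*R1:  [  0  12   8  10 ]
R3 <- R3 - (-2)*R2:  [  0   0  -4   3 ]
R4 <- R4 - (2)*R2:  [ 0  0  0  0 ]
Matrix at this point:
[ 4  3   5  -6 ]
[ 0  6   4   5 ]
[ 0  0  -4   3 ]
[ 0  0   0   0 ]
Pivot entry (4,4) in the last row is zero and there are no rows below to swap with -> zero pivot in column 4 (A is singular).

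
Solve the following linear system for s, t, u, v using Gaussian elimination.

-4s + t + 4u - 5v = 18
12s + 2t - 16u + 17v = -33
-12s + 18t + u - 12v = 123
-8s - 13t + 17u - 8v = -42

Forward elimination on [A|b]:
R2 <- R2 - (-3)*R1:  [  0   5  -4   2  21 ]
R3 <- R3 - (3)*R1:  [   0   15  -11    3   69 ]
R4 <- R4 - (2)*R1:  [   0  -15    9    2  -78 ]
R3 <- R3 - (3)*R2:  [  0   0   1  -3   6 ]
R4 <- R4 - (-3)*R2:  [   0    0   -3    8  -15 ]
R4 <- R4 - (-3)*R3:  [  0   0   0  -1   3 ]
Row echelon form:
[ -4  1   4  -5  |  18 ]
[  0  5  -4   2  |  21 ]
[  0  0   1  -3  |   6 ]
[  0  0   0  -1  |   3 ]
Back-substitution:
v = (3) / -1 = -3
u = (6 - (-3)*(-3)) / 1 = -3
t = (21 - (-4)*(-3) - (2)*(-3)) / 5 = 3
s = (18 - (1)*(3) - (4)*(-3) - (-5)*(-3)) / -4 = -3

(-3, 3, -3, -3)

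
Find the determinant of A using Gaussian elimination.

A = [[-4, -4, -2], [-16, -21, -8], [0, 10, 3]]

det(A) = 60

Forward elimination:
R2 <- R2 - (4)*R1:  [  0  -5   0 ]
R3 <- R3 - (-2)*R2:  [ 0  0  3 ]
Upper-triangular form:
[ -4  -4  -2 ]
[  0  -5   0 ]
[  0   0   3 ]
det(A) = (-1)^0 * (-4) * (-5) * (3) = 60  (0 row swaps -> sign +1)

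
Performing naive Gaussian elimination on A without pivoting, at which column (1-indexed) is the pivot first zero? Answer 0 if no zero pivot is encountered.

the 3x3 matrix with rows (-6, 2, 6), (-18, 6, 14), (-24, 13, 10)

Naive forward elimination:
R2 <- R2 - (3)*R1:  [  0   0  -4 ]
R3 <- R3 - (4)*R1:  [   0    5  -14 ]
Matrix at this point:
[ -6  2    6 ]
[  0  0   -4 ]
[  0  5  -14 ]
Pivot entry (2,2) is zero but row 3 has 5 in column 2 -> naive elimination stops; a row interchange (e.g. R2 <-> R3) would be required here.

first zero-pivot column = 2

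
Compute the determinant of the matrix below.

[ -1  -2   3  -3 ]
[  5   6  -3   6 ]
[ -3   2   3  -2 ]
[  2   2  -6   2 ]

Forward elimination:
R2 <- R2 - (-5)*R1:  [  0  -4  12  -9 ]
R3 <- R3 - (3)*R1:  [  0   8  -6   7 ]
R4 <- R4 - (-2)*R1:  [  0  -2   0  -4 ]
R3 <- R3 - (-2)*R2:  [   0    0   18  -11 ]
R4 <- R4 - (1/2)*R2:  [   0    0   -6  1/2 ]
R4 <- R4 - (-1/3)*R3:  [     0      0      0  -19/6 ]
Upper-triangular form:
[ -1  -2   3     -3 ]
[  0  -4  12     -9 ]
[  0   0  18    -11 ]
[  0   0   0  -19/6 ]
det(A) = (-1)^0 * (-1) * (-4) * (18) * (-19/6) = -228  (0 row swaps -> sign +1)

det(A) = -228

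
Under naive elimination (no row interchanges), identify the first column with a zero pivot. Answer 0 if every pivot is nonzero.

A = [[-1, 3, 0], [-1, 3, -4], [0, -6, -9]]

first zero-pivot column = 2

Naive forward elimination:
R2 <- R2 - (1)*R1:  [  0   0  -4 ]
Matrix at this point:
[ -1   3   0 ]
[  0   0  -4 ]
[  0  -6  -9 ]
Pivot entry (2,2) is zero but row 3 has -6 in column 2 -> naive elimination stops; a row interchange (e.g. R2 <-> R3) would be required here.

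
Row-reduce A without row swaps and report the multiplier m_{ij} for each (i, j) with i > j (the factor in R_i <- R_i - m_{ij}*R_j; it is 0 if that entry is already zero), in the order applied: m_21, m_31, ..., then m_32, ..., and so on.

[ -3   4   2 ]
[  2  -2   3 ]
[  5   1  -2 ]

Forward elimination:
R2 <- R2 - (-2/3)*R1:  [    0   2/3  13/3 ]
R3 <- R3 - (-5/3)*R1:  [    0  23/3   4/3 ]
R3 <- R3 - (23/2)*R2:  [     0      0  -97/2 ]
Multipliers (in order of application): m_{21} = -2/3, m_{31} = -5/3, m_{32} = 23/2

multipliers: -2/3, -5/3, 23/2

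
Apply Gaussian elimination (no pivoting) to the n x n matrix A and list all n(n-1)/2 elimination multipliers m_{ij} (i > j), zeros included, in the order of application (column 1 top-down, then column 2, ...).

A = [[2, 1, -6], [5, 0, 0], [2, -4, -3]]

multipliers: 5/2, 1, 2

Forward elimination:
R2 <- R2 - (5/2)*R1:  [    0  -5/2    15 ]
R3 <- R3 - (1)*R1:  [  0  -5   3 ]
R3 <- R3 - (2)*R2:  [   0    0  -27 ]
Multipliers (in order of application): m_{21} = 5/2, m_{31} = 1, m_{32} = 2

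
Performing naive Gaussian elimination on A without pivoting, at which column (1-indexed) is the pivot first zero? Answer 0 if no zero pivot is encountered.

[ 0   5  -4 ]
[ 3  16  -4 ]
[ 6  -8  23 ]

first zero-pivot column = 1

Naive forward elimination:
Pivot entry (1,1) is zero but row 2 has 3 in column 1 -> naive elimination stops; a row interchange (e.g. R1 <-> R2) would be required here.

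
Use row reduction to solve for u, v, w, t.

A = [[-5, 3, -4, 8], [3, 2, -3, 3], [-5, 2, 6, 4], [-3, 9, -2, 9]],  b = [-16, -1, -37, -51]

(1, -5, -3, -1)

Forward elimination on [A|b]:
R2 <- R2 - (-3/5)*R1:  [     0   19/5  -27/5   39/5  -53/5 ]
R3 <- R3 - (1)*R1:  [   0   -1   10   -4  -21 ]
R4 <- R4 - (3/5)*R1:  [      0    36/5     2/5    21/5  -207/5 ]
R3 <- R3 - (-5/19)*R2:  [       0        0   163/19   -37/19  -452/19 ]
R4 <- R4 - (36/19)*R2:  [       0        0   202/19  -201/19  -405/19 ]
R4 <- R4 - (202/163)*R3:  [         0          0          0  -1331/163   1331/163 ]
Row echelon form:
[ -5     3      -4          8  |       -16 ]
[  0  19/5   -27/5       39/5  |     -53/5 ]
[  0     0  163/19     -37/19  |   -452/19 ]
[  0     0       0  -1331/163  |  1331/163 ]
Back-substitution:
t = (1331/163) / (-1331/163) = -1
w = (-452/19 - (-37/19)*(-1)) / (163/19) = -3
v = (-53/5 - (-27/5)*(-3) - (39/5)*(-1)) / (19/5) = -5
u = (-16 - (3)*(-5) - (-4)*(-3) - (8)*(-1)) / -5 = 1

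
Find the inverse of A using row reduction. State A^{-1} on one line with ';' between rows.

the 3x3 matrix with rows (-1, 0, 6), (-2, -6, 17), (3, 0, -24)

Gauss-Jordan on [A | I]:
R1 <- (1/-1)*R1:  [  1   0  -6  |  -1   0   0 ]
R2 <- R2 - (-2)*R1:  [  0  -6   5  |  -2   1   0 ]
R3 <- R3 - (3)*R1:  [  0   0  -6  |   3   0   1 ]
R2 <- (1/-6)*R2:  [    0     1  -5/6  |   1/3  -1/6     0 ]
R3 <- (1/-6)*R3:  [    0     0     1  |  -1/2     0  -1/6 ]
R1 <- R1 - (-6)*R3:  [  1   0   0  |  -4   0  -1 ]
R2 <- R2 - (-5/6)*R3:  [     0      1      0  |  -1/12   -1/6  -5/36 ]
Right block of [I | A^{-1}] is the inverse:
[    -4     0     -1 ]
[ -1/12  -1/6  -5/36 ]
[  -1/2     0   -1/6 ]

inverse = [-4 0 -1; -1/12 -1/6 -5/36; -1/2 0 -1/6]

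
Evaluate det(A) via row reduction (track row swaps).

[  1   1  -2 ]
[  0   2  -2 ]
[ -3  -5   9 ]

Forward elimination:
R3 <- R3 - (-3)*R1:  [  0  -2   3 ]
R3 <- R3 - (-1)*R2:  [ 0  0  1 ]
Upper-triangular form:
[ 1  1  -2 ]
[ 0  2  -2 ]
[ 0  0   1 ]
det(A) = (-1)^0 * (1) * (2) * (1) = 2  (0 row swaps -> sign +1)

det(A) = 2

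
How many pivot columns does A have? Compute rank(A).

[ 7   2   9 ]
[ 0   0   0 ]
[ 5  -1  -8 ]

rank(A) = 2

Row reduction:
R3 <- R3 - (5/7)*R1:  [      0   -17/7  -101/7 ]
R2 <-> R3   (pivot in column 2 was zero)
[ 7      2       9 ]
[ 0  -17/7  -101/7 ]
[ 0      0       0 ]
Row echelon form:
[ 7      2       9 ]
[ 0  -17/7  -101/7 ]
[ 0      0       0 ]
Nonzero rows / pivot columns: 2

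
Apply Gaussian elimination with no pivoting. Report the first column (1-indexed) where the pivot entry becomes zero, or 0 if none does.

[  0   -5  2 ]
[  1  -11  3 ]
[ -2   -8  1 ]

Naive forward elimination:
Pivot entry (1,1) is zero but row 2 has 1 in column 1 -> naive elimination stops; a row interchange (e.g. R1 <-> R2) would be required here.

first zero-pivot column = 1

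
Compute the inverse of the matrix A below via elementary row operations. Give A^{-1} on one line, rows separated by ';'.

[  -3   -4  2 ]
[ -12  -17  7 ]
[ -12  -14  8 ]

Gauss-Jordan on [A | I]:
R1 <- (1/-3)*R1:  [    1   4/3  -2/3  |  -1/3     0     0 ]
R2 <- R2 - (-12)*R1:  [  0  -1  -1  |  -4   1   0 ]
R3 <- R3 - (-12)*R1:  [  0   2   0  |  -4   0   1 ]
R2 <- (1/-1)*R2:  [  0   1   1  |   4  -1   0 ]
R1 <- R1 - (4/3)*R2:  [     1      0     -2  |  -17/3    4/3      0 ]
R3 <- R3 - (2)*R2:  [   0    0   -2  |  -12    2    1 ]
R3 <- (1/-2)*R3:  [    0     0     1  |     6    -1  -1/2 ]
R1 <- R1 - (-2)*R3:  [    1     0     0  |  19/3  -2/3    -1 ]
R2 <- R2 - (1)*R3:  [   0    1    0  |   -2    0  1/2 ]
Right block of [I | A^{-1}] is the inverse:
[ 19/3  -2/3    -1 ]
[   -2     0   1/2 ]
[    6    -1  -1/2 ]

inverse = [19/3 -2/3 -1; -2 0 1/2; 6 -1 -1/2]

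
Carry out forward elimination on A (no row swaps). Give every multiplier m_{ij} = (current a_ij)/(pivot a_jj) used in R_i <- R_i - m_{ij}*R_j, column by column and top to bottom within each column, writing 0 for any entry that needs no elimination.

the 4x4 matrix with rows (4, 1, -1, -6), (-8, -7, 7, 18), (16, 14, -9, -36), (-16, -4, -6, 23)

multipliers: -2, 4, -4, -2, 0, -2

Forward elimination:
R2 <- R2 - (-2)*R1:  [  0  -5   5   6 ]
R3 <- R3 - (4)*R1:  [   0   10   -5  -12 ]
R4 <- R4 - (-4)*R1:  [   0    0  -10   -1 ]
R3 <- R3 - (-2)*R2:  [ 0  0  5  0 ]
R4: entry in column 2 is already 0 -> m_{42} = 0 (no row operation needed)
R4 <- R4 - (-2)*R3:  [  0   0   0  -1 ]
Multipliers (in order of application): m_{21} = -2, m_{31} = 4, m_{41} = -4, m_{32} = -2, m_{42} = 0, m_{43} = -2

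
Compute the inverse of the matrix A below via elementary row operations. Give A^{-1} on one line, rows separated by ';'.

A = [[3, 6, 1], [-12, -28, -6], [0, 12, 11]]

Gauss-Jordan on [A | I]:
R1 <- (1/3)*R1:  [   1    2  1/3  |  1/3    0    0 ]
R2 <- R2 - (-12)*R1:  [  0  -4  -2  |   4   1   0 ]
R2 <- (1/-4)*R2:  [    0     1   1/2  |    -1  -1/4     0 ]
R1 <- R1 - (2)*R2:  [    1     0  -2/3  |   7/3   1/2     0 ]
R3 <- R3 - (12)*R2:  [  0   0   5  |  12   3   1 ]
R3 <- (1/5)*R3:  [    0     0     1  |  12/5   3/5   1/5 ]
R1 <- R1 - (-2/3)*R3:  [     1      0      0  |  59/15   9/10   2/15 ]
R2 <- R2 - (1/2)*R3:  [      0       1       0  |   -11/5  -11/20   -1/10 ]
Right block of [I | A^{-1}] is the inverse:
[ 59/15    9/10   2/15 ]
[ -11/5  -11/20  -1/10 ]
[  12/5     3/5    1/5 ]

inverse = [59/15 9/10 2/15; -11/5 -11/20 -1/10; 12/5 3/5 1/5]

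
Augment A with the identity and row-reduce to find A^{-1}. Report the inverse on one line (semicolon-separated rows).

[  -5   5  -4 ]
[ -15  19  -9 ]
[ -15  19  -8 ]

inverse = [-19/20 9/5 -31/20; -3/4 1 -3/4; 0 -1 1]

Gauss-Jordan on [A | I]:
R1 <- (1/-5)*R1:  [    1    -1   4/5  |  -1/5     0     0 ]
R2 <- R2 - (-15)*R1:  [  0   4   3  |  -3   1   0 ]
R3 <- R3 - (-15)*R1:  [  0   4   4  |  -3   0   1 ]
R2 <- (1/4)*R2:  [    0     1   3/4  |  -3/4   1/4     0 ]
R1 <- R1 - (-1)*R2:  [      1       0   31/20  |  -19/20     1/4       0 ]
R3 <- R3 - (4)*R2:  [  0   0   1  |   0  -1   1 ]
R1 <- R1 - (31/20)*R3:  [      1       0       0  |  -19/20     9/5  -31/20 ]
R2 <- R2 - (3/4)*R3:  [    0     1     0  |  -3/4     1  -3/4 ]
Right block of [I | A^{-1}] is the inverse:
[ -19/20  9/5  -31/20 ]
[   -3/4    1    -3/4 ]
[      0   -1       1 ]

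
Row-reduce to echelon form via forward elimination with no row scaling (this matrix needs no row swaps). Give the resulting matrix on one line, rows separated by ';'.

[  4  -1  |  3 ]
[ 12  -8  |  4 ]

REF = [4 -1 3; 0 -5 -5]

Forward elimination:
R2 <- R2 - (3)*R1:  [  0  -5  -5 ]
Row echelon form:
[ 4  -1  |   3 ]
[ 0  -5  |  -5 ]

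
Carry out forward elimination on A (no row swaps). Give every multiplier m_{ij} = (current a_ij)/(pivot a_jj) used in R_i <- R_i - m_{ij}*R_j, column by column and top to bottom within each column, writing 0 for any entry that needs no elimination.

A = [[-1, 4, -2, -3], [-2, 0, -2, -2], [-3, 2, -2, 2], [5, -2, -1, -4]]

multipliers: 2, 3, -5, 5/4, -9/4, -13/3

Forward elimination:
R2 <- R2 - (2)*R1:  [  0  -8   2   4 ]
R3 <- R3 - (3)*R1:  [   0  -10    4   11 ]
R4 <- R4 - (-5)*R1:  [   0   18  -11  -19 ]
R3 <- R3 - (5/4)*R2:  [   0    0  3/2    6 ]
R4 <- R4 - (-9/4)*R2:  [     0      0  -13/2    -10 ]
R4 <- R4 - (-13/3)*R3:  [  0   0   0  16 ]
Multipliers (in order of application): m_{21} = 2, m_{31} = 3, m_{41} = -5, m_{32} = 5/4, m_{42} = -9/4, m_{43} = -13/3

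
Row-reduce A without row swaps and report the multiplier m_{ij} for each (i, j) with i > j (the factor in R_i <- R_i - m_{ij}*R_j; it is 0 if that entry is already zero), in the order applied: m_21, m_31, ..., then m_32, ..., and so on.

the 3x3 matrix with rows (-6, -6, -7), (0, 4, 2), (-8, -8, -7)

multipliers: 0, 4/3, 0

Forward elimination:
R2: entry in column 1 is already 0 -> m_{21} = 0 (no row operation needed)
R3 <- R3 - (4/3)*R1:  [   0    0  7/3 ]
R3: entry in column 2 is already 0 -> m_{32} = 0 (no row operation needed)
Multipliers (in order of application): m_{21} = 0, m_{31} = 4/3, m_{32} = 0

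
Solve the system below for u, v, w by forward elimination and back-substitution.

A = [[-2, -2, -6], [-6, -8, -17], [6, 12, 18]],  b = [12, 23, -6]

Forward elimination on [A|b]:
R2 <- R2 - (3)*R1:  [   0   -2    1  -13 ]
R3 <- R3 - (-3)*R1:  [  0   6   0  30 ]
R3 <- R3 - (-3)*R2:  [  0   0   3  -9 ]
Row echelon form:
[ -2  -2  -6  |   12 ]
[  0  -2   1  |  -13 ]
[  0   0   3  |   -9 ]
Back-substitution:
w = (-9) / 3 = -3
v = (-13 - (1)*(-3)) / -2 = 5
u = (12 - (-2)*(5) - (-6)*(-3)) / -2 = -2

(-2, 5, -3)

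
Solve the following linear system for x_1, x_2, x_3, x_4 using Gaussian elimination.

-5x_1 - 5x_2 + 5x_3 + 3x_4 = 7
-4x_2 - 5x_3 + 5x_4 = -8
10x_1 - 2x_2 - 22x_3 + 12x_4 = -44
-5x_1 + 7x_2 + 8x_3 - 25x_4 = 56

Forward elimination on [A|b]:
R3 <- R3 - (-2)*R1:  [   0  -12  -12   18  -30 ]
R4 <- R4 - (1)*R1:  [   0   12    3  -28   49 ]
R3 <- R3 - (3)*R2:  [  0   0   3   3  -6 ]
R4 <- R4 - (-3)*R2:  [   0    0  -12  -13   25 ]
R4 <- R4 - (-4)*R3:  [  0   0   0  -1   1 ]
Row echelon form:
[ -5  -5   5   3  |   7 ]
[  0  -4  -5   5  |  -8 ]
[  0   0   3   3  |  -6 ]
[  0   0   0  -1  |   1 ]
Back-substitution:
x_4 = (1) / -1 = -1
x_3 = (-6 - (3)*(-1)) / 3 = -1
x_2 = (-8 - (-5)*(-1) - (5)*(-1)) / -4 = 2
x_1 = (7 - (-5)*(2) - (5)*(-1) - (3)*(-1)) / -5 = -5

(-5, 2, -1, -1)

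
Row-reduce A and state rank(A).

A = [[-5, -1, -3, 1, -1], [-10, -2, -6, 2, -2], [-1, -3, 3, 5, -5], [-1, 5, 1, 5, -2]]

Row reduction:
R2 <- R2 - (2)*R1:  [ 0  0  0  0  0 ]
R3 <- R3 - (1/5)*R1:  [     0  -14/5   18/5   24/5  -24/5 ]
R4 <- R4 - (1/5)*R1:  [    0  26/5   8/5  24/5  -9/5 ]
R2 <-> R3   (pivot in column 2 was zero)
[ -5     -1    -3     1     -1 ]
[  0  -14/5  18/5  24/5  -24/5 ]
[  0      0     0     0      0 ]
[  0   26/5   8/5  24/5   -9/5 ]
R4 <- R4 - (-13/7)*R2:  [     0      0   58/7   96/7  -75/7 ]
R3 <-> R4   (pivot in column 3 was zero)
[ -5     -1    -3     1     -1 ]
[  0  -14/5  18/5  24/5  -24/5 ]
[  0      0  58/7  96/7  -75/7 ]
[  0      0     0     0      0 ]
Row echelon form:
[ -5     -1    -3     1     -1 ]
[  0  -14/5  18/5  24/5  -24/5 ]
[  0      0  58/7  96/7  -75/7 ]
[  0      0     0     0      0 ]
Nonzero rows / pivot columns: 3

rank(A) = 3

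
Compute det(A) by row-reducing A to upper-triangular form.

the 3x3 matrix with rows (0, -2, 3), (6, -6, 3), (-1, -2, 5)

Forward elimination:
R1 <-> R2   (pivot in column 1 was zero)
[  6  -6  3 ]
[  0  -2  3 ]
[ -1  -2  5 ]
R3 <- R3 - (-1/6)*R1:  [    0    -3  11/2 ]
R3 <- R3 - (3/2)*R2:  [ 0  0  1 ]
Upper-triangular form:
[ 6  -6  3 ]
[ 0  -2  3 ]
[ 0   0  1 ]
det(A) = (-1)^1 * (6) * (-2) * (1) = 12  (1 row swap -> sign -1)

det(A) = 12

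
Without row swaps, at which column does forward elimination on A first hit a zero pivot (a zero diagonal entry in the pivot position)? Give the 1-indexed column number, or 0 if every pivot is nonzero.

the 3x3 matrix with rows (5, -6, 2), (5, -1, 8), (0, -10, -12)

Naive forward elimination:
R2 <- R2 - (1)*R1:  [ 0  5  6 ]
R3 <- R3 - (-2)*R2:  [ 0  0  0 ]
Matrix at this point:
[ 5  -6  2 ]
[ 0   5  6 ]
[ 0   0  0 ]
Pivot entry (3,3) in the last row is zero and there are no rows below to swap with -> zero pivot in column 3 (A is singular).

first zero-pivot column = 3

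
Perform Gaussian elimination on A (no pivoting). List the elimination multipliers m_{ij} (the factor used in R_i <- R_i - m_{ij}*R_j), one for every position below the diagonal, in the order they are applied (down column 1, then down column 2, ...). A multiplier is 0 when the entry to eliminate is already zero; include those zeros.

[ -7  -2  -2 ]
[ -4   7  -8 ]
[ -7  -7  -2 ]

multipliers: 4/7, 1, -35/57

Forward elimination:
R2 <- R2 - (4/7)*R1:  [     0   57/7  -48/7 ]
R3 <- R3 - (1)*R1:  [  0  -5   0 ]
R3 <- R3 - (-35/57)*R2:  [      0       0  -80/19 ]
Multipliers (in order of application): m_{21} = 4/7, m_{31} = 1, m_{32} = -35/57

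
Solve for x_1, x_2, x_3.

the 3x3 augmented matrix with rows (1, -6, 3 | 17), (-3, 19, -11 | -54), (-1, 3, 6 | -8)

Forward elimination on [A|b]:
R2 <- R2 - (-3)*R1:  [  0   1  -2  -3 ]
R3 <- R3 - (-1)*R1:  [  0  -3   9   9 ]
R3 <- R3 - (-3)*R2:  [ 0  0  3  0 ]
Row echelon form:
[ 1  -6   3  |  17 ]
[ 0   1  -2  |  -3 ]
[ 0   0   3  |   0 ]
Back-substitution:
x_3 = (0) / 3 = 0
x_2 = (-3 - (-2)*(0)) / 1 = -3
x_1 = (17 - (-6)*(-3) - (3)*(0)) / 1 = -1

(-1, -3, 0)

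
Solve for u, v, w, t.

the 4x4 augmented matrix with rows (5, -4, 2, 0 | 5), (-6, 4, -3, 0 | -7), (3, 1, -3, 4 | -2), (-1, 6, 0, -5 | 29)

(3, 2, -1, -4)

Forward elimination on [A|b]:
R2 <- R2 - (-6/5)*R1:  [    0  -4/5  -3/5     0    -1 ]
R3 <- R3 - (3/5)*R1:  [     0   17/5  -21/5      4     -5 ]
R4 <- R4 - (-1/5)*R1:  [    0  26/5   2/5    -5    30 ]
R3 <- R3 - (-17/4)*R2:  [     0      0  -27/4      4  -37/4 ]
R4 <- R4 - (-13/2)*R2:  [    0     0  -7/2    -5  47/2 ]
R4 <- R4 - (14/27)*R3:  [       0        0        0  -191/27   764/27 ]
Row echelon form:
[ 5    -4      2        0  |       5 ]
[ 0  -4/5   -3/5        0  |      -1 ]
[ 0     0  -27/4        4  |   -37/4 ]
[ 0     0      0  -191/27  |  764/27 ]
Back-substitution:
t = (764/27) / (-191/27) = -4
w = (-37/4 - (4)*(-4)) / (-27/4) = -1
v = (-1 - (-3/5)*(-1)) / (-4/5) = 2
u = (5 - (-4)*(2) - (2)*(-1)) / 5 = 3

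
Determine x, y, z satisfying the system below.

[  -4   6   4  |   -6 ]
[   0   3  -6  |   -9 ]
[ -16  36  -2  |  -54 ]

Forward elimination on [A|b]:
R3 <- R3 - (4)*R1:  [   0   12  -18  -30 ]
R3 <- R3 - (4)*R2:  [ 0  0  6  6 ]
Row echelon form:
[ -4  6   4  |  -6 ]
[  0  3  -6  |  -9 ]
[  0  0   6  |   6 ]
Back-substitution:
z = (6) / 6 = 1
y = (-9 - (-6)*(1)) / 3 = -1
x = (-6 - (6)*(-1) - (4)*(1)) / -4 = 1

(1, -1, 1)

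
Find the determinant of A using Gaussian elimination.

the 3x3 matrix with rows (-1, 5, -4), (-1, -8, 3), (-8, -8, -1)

Forward elimination:
R2 <- R2 - (1)*R1:  [   0  -13    7 ]
R3 <- R3 - (8)*R1:  [   0  -48   31 ]
R3 <- R3 - (48/13)*R2:  [     0      0  67/13 ]
Upper-triangular form:
[ -1    5     -4 ]
[  0  -13      7 ]
[  0    0  67/13 ]
det(A) = (-1)^0 * (-1) * (-13) * (67/13) = 67  (0 row swaps -> sign +1)

det(A) = 67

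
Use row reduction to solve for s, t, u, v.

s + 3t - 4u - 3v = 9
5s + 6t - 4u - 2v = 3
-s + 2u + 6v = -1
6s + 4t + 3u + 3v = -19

Forward elimination on [A|b]:
R2 <- R2 - (5)*R1:  [   0   -9   16   13  -42 ]
R3 <- R3 - (-1)*R1:  [  0   3  -2   3   8 ]
R4 <- R4 - (6)*R1:  [   0  -14   27   21  -73 ]
R3 <- R3 - (-1/3)*R2:  [    0     0  10/3  22/3    -6 ]
R4 <- R4 - (14/9)*R2:  [     0      0   19/9    7/9  -23/3 ]
R4 <- R4 - (19/30)*R3:  [      0       0       0  -58/15  -58/15 ]
Row echelon form:
[ 1   3    -4      -3  |       9 ]
[ 0  -9    16      13  |     -42 ]
[ 0   0  10/3    22/3  |      -6 ]
[ 0   0     0  -58/15  |  -58/15 ]
Back-substitution:
v = (-58/15) / (-58/15) = 1
u = (-6 - (22/3)*(1)) / (10/3) = -4
t = (-42 - (16)*(-4) - (13)*(1)) / -9 = -1
s = (9 - (3)*(-1) - (-4)*(-4) - (-3)*(1)) / 1 = -1

(-1, -1, -4, 1)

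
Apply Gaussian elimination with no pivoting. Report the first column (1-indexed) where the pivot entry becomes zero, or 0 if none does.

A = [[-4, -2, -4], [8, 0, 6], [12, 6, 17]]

Naive forward elimination:
R2 <- R2 - (-2)*R1:  [  0  -4  -2 ]
R3 <- R3 - (-3)*R1:  [ 0  0  5 ]
All pivots nonzero; naive elimination completes without hitting a zero pivot.

first zero-pivot column = 0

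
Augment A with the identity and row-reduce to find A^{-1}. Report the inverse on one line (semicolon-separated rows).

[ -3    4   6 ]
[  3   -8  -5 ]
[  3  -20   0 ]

inverse = [-25/6 -5 7/6; -5/8 -3/4 1/8; -3/2 -2 1/2]

Gauss-Jordan on [A | I]:
R1 <- (1/-3)*R1:  [    1  -4/3    -2  |  -1/3     0     0 ]
R2 <- R2 - (3)*R1:  [  0  -4   1  |   1   1   0 ]
R3 <- R3 - (3)*R1:  [   0  -16    6  |    1    0    1 ]
R2 <- (1/-4)*R2:  [    0     1  -1/4  |  -1/4  -1/4     0 ]
R1 <- R1 - (-4/3)*R2:  [    1     0  -7/3  |  -2/3  -1/3     0 ]
R3 <- R3 - (-16)*R2:  [  0   0   2  |  -3  -4   1 ]
R3 <- (1/2)*R3:  [    0     0     1  |  -3/2    -2   1/2 ]
R1 <- R1 - (-7/3)*R3:  [     1      0      0  |  -25/6     -5    7/6 ]
R2 <- R2 - (-1/4)*R3:  [    0     1     0  |  -5/8  -3/4   1/8 ]
Right block of [I | A^{-1}] is the inverse:
[ -25/6    -5  7/6 ]
[  -5/8  -3/4  1/8 ]
[  -3/2    -2  1/2 ]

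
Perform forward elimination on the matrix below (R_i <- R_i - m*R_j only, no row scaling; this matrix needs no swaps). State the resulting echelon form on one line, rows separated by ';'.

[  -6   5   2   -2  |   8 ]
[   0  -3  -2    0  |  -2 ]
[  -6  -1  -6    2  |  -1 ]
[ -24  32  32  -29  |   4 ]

Forward elimination:
R3 <- R3 - (1)*R1:  [  0  -6  -8   4  -9 ]
R4 <- R4 - (4)*R1:  [   0   12   24  -21  -28 ]
R3 <- R3 - (2)*R2:  [  0   0  -4   4  -5 ]
R4 <- R4 - (-4)*R2:  [   0    0   16  -21  -36 ]
R4 <- R4 - (-4)*R3:  [   0    0    0   -5  -56 ]
Row echelon form:
[ -6   5   2  -2  |    8 ]
[  0  -3  -2   0  |   -2 ]
[  0   0  -4   4  |   -5 ]
[  0   0   0  -5  |  -56 ]

REF = [-6 5 2 -2 8; 0 -3 -2 0 -2; 0 0 -4 4 -5; 0 0 0 -5 -56]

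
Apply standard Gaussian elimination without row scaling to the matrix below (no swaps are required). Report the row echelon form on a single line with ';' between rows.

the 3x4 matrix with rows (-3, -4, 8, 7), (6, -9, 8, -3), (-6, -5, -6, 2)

REF = [-3 -4 8 7; 0 -17 24 11; 0 0 -302/17 -171/17]

Forward elimination:
R2 <- R2 - (-2)*R1:  [   0  -17   24   11 ]
R3 <- R3 - (2)*R1:  [   0    3  -22  -12 ]
R3 <- R3 - (-3/17)*R2:  [       0        0  -302/17  -171/17 ]
Row echelon form:
[ -3   -4        8        7 ]
[  0  -17       24       11 ]
[  0    0  -302/17  -171/17 ]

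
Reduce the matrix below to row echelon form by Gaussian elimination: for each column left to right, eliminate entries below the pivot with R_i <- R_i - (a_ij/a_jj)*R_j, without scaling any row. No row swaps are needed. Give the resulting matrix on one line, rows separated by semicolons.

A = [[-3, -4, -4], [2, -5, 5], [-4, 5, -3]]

Forward elimination:
R2 <- R2 - (-2/3)*R1:  [     0  -23/3    7/3 ]
R3 <- R3 - (4/3)*R1:  [    0  31/3   7/3 ]
R3 <- R3 - (-31/23)*R2:  [      0       0  126/23 ]
Row echelon form:
[ -3     -4      -4 ]
[  0  -23/3     7/3 ]
[  0      0  126/23 ]

REF = [-3 -4 -4; 0 -23/3 7/3; 0 0 126/23]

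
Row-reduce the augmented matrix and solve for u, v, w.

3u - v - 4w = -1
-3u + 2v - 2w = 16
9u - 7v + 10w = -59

Forward elimination on [A|b]:
R2 <- R2 - (-1)*R1:  [  0   1  -6  15 ]
R3 <- R3 - (3)*R1:  [   0   -4   22  -56 ]
R3 <- R3 - (-4)*R2:  [  0   0  -2   4 ]
Row echelon form:
[ 3  -1  -4  |  -1 ]
[ 0   1  -6  |  15 ]
[ 0   0  -2  |   4 ]
Back-substitution:
w = (4) / -2 = -2
v = (15 - (-6)*(-2)) / 1 = 3
u = (-1 - (-1)*(3) - (-4)*(-2)) / 3 = -2

(-2, 3, -2)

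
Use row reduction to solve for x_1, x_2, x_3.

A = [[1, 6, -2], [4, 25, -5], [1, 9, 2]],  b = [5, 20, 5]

(5, 0, 0)

Forward elimination on [A|b]:
R2 <- R2 - (4)*R1:  [ 0  1  3  0 ]
R3 <- R3 - (1)*R1:  [ 0  3  4  0 ]
R3 <- R3 - (3)*R2:  [  0   0  -5   0 ]
Row echelon form:
[ 1  6  -2  |  5 ]
[ 0  1   3  |  0 ]
[ 0  0  -5  |  0 ]
Back-substitution:
x_3 = (0) / -5 = 0
x_2 = (0 - (3)*(0)) / 1 = 0
x_1 = (5 - (6)*(0) - (-2)*(0)) / 1 = 5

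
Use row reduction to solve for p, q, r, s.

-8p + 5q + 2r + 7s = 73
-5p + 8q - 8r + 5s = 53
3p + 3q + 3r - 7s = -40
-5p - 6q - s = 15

Forward elimination on [A|b]:
R2 <- R2 - (5/8)*R1:  [     0   39/8  -37/4    5/8   59/8 ]
R3 <- R3 - (-3/8)*R1:  [      0    39/8    15/4   -35/8  -101/8 ]
R4 <- R4 - (5/8)*R1:  [      0   -73/8    -5/4   -43/8  -245/8 ]
R3 <- R3 - (1)*R2:  [   0    0   13   -5  -20 ]
R4 <- R4 - (-73/39)*R2:  [       0        0  -724/39  -164/39  -656/39 ]
R4 <- R4 - (-724/507)*R3:  [          0           0           0   -5752/507  -23008/507 ]
Row echelon form:
[ -8     5      2          7  |          73 ]
[  0  39/8  -37/4        5/8  |        59/8 ]
[  0     0     13         -5  |         -20 ]
[  0     0      0  -5752/507  |  -23008/507 ]
Back-substitution:
s = (-23008/507) / (-5752/507) = 4
r = (-20 - (-5)*(4)) / 13 = 0
q = (59/8 - (-37/4)*(0) - (5/8)*(4)) / (39/8) = 1
p = (73 - (5)*(1) - (2)*(0) - (7)*(4)) / -8 = -5

(-5, 1, 0, 4)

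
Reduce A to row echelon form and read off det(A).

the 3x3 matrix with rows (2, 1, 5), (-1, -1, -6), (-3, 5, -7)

Forward elimination:
R2 <- R2 - (-1/2)*R1:  [    0  -1/2  -7/2 ]
R3 <- R3 - (-3/2)*R1:  [    0  13/2   1/2 ]
R3 <- R3 - (-13)*R2:  [   0    0  -45 ]
Upper-triangular form:
[ 2     1     5 ]
[ 0  -1/2  -7/2 ]
[ 0     0   -45 ]
det(A) = (-1)^0 * (2) * (-1/2) * (-45) = 45  (0 row swaps -> sign +1)

det(A) = 45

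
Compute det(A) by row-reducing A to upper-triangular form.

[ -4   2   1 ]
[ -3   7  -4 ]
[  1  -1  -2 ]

det(A) = 48

Forward elimination:
R2 <- R2 - (3/4)*R1:  [     0   11/2  -19/4 ]
R3 <- R3 - (-1/4)*R1:  [    0  -1/2  -7/4 ]
R3 <- R3 - (-1/11)*R2:  [      0       0  -24/11 ]
Upper-triangular form:
[ -4     2       1 ]
[  0  11/2   -19/4 ]
[  0     0  -24/11 ]
det(A) = (-1)^0 * (-4) * (11/2) * (-24/11) = 48  (0 row swaps -> sign +1)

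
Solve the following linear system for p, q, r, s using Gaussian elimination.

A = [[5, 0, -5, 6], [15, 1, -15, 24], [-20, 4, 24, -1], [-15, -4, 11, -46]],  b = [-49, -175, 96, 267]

(-3, -4, 2, -4)

Forward elimination on [A|b]:
R2 <- R2 - (3)*R1:  [   0    1    0    6  -28 ]
R3 <- R3 - (-4)*R1:  [    0     4     4    23  -100 ]
R4 <- R4 - (-3)*R1:  [   0   -4   -4  -28  120 ]
R3 <- R3 - (4)*R2:  [  0   0   4  -1  12 ]
R4 <- R4 - (-4)*R2:  [  0   0  -4  -4   8 ]
R4 <- R4 - (-1)*R3:  [  0   0   0  -5  20 ]
Row echelon form:
[ 5  0  -5   6  |  -49 ]
[ 0  1   0   6  |  -28 ]
[ 0  0   4  -1  |   12 ]
[ 0  0   0  -5  |   20 ]
Back-substitution:
s = (20) / -5 = -4
r = (12 - (-1)*(-4)) / 4 = 2
q = (-28 - (6)*(-4)) / 1 = -4
p = (-49 - (-5)*(2) - (6)*(-4)) / 5 = -3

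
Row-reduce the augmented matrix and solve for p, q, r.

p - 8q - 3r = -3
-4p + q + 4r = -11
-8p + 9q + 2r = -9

Forward elimination on [A|b]:
R2 <- R2 - (-4)*R1:  [   0  -31   -8  -23 ]
R3 <- R3 - (-8)*R1:  [   0  -55  -22  -33 ]
R3 <- R3 - (55/31)*R2:  [       0        0  -242/31   242/31 ]
Row echelon form:
[ 1   -8       -3  |      -3 ]
[ 0  -31       -8  |     -23 ]
[ 0    0  -242/31  |  242/31 ]
Back-substitution:
r = (242/31) / (-242/31) = -1
q = (-23 - (-8)*(-1)) / -31 = 1
p = (-3 - (-8)*(1) - (-3)*(-1)) / 1 = 2

(2, 1, -1)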